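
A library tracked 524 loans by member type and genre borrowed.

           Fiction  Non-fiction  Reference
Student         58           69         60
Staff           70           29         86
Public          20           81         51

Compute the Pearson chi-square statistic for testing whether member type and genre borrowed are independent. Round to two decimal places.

Row totals: 187, 185, 152. Column totals: 148, 179, 197. Grand total N = 524.
Expected counts (row total × column total / N):
  Student, Fiction: 187×148/524 = 52.817
  Student, Non-fiction: 187×179/524 = 63.880
  Student, Reference: 187×197/524 = 70.303
  Staff, Fiction: 185×148/524 = 52.252
  Staff, Non-fiction: 185×179/524 = 63.197
  Staff, Reference: 185×197/524 = 69.552
  Public, Fiction: 152×148/524 = 42.931
  Public, Non-fiction: 152×179/524 = 51.924
  Public, Reference: 152×197/524 = 57.145
Contributions (O − E)²/E:
  (58 − 52.817)²/52.817 = 0.5086
  (69 − 63.880)²/63.880 = 0.4104
  (60 − 70.303)²/70.303 = 1.5099
  (70 − 52.252)²/52.252 = 6.0283
  (29 − 63.197)²/63.197 = 18.5046
  (86 − 69.552)²/69.552 = 3.8897
  (20 − 42.931)²/42.931 = 12.2483
  (81 − 51.924)²/51.924 = 16.2818
  (51 − 57.145)²/57.145 = 0.6608
χ² = 0.5086 + 0.4104 + 1.5099 + 6.0283 + 18.5046 + 3.8897 + 12.2483 + 16.2818 + 0.6608 = 60.04

60.04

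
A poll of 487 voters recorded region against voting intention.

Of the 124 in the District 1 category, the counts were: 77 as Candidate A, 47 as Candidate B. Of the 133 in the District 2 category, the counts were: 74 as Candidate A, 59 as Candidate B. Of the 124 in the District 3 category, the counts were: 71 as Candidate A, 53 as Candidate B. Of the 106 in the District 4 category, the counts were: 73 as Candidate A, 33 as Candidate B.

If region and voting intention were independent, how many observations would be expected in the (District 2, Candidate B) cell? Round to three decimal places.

52.435

Row total (District 2) = 133; column total (Candidate B) = 192; grand total N = 487.
Expected count = (row total × column total) / N = 133 × 192 / 487 = 52.435.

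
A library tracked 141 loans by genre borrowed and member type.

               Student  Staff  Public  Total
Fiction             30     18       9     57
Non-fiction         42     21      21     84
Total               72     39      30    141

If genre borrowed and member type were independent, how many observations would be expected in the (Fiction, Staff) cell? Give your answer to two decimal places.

Row total (Fiction) = 57; column total (Staff) = 39; grand total N = 141.
Expected count = (row total × column total) / N = 57 × 39 / 141 = 15.77.

15.77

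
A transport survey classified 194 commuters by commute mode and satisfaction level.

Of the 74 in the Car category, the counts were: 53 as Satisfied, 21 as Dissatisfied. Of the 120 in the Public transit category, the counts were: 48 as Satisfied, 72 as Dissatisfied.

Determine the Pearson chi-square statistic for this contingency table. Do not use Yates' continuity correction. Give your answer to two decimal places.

Row totals: 74, 120. Column totals: 101, 93. Grand total N = 194.
Expected counts (row total × column total / N):
  Car, Satisfied: 74×101/194 = 38.526
  Car, Dissatisfied: 74×93/194 = 35.474
  Public transit, Satisfied: 120×101/194 = 62.474
  Public transit, Dissatisfied: 120×93/194 = 57.526
Contributions (O − E)²/E:
  (53 − 38.526)²/38.526 = 5.4378
  (21 − 35.474)²/35.474 = 5.9056
  (48 − 62.474)²/62.474 = 3.3533
  (72 − 57.526)²/57.526 = 3.6418
χ² = 5.4378 + 5.9056 + 3.3533 + 3.6418 = 18.34

18.34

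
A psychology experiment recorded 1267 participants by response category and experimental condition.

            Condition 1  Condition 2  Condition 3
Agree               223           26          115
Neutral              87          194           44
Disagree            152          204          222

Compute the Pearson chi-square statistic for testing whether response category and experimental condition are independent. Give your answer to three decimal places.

272.081

Row totals: 364, 325, 578. Column totals: 462, 424, 381. Grand total N = 1267.
Expected counts (row total × column total / N):
  Agree, Condition 1: 364×462/1267 = 132.72928
  Agree, Condition 2: 364×424/1267 = 121.81215
  Agree, Condition 3: 364×381/1267 = 109.45856
  Neutral, Condition 1: 325×462/1267 = 118.50829
  Neutral, Condition 2: 325×424/1267 = 108.76085
  Neutral, Condition 3: 325×381/1267 = 97.73086
  Disagree, Condition 1: 578×462/1267 = 210.76243
  Disagree, Condition 2: 578×424/1267 = 193.42699
  Disagree, Condition 3: 578×381/1267 = 173.81058
Contributions (O − E)²/E:
  (223 − 132.72928)²/132.72928 = 61.3942
  (26 − 121.81215)²/121.81215 = 75.3617
  (115 − 109.45856)²/109.45856 = 0.2805
  (87 − 118.50829)²/118.50829 = 8.3772
  (194 − 108.76085)²/108.76085 = 66.8045
  (44 − 97.73086)²/97.73086 = 29.5404
  (152 − 210.76243)²/210.76243 = 16.3835
  (204 − 193.42699)²/193.42699 = 0.5779
  (222 − 173.81058)²/173.81058 = 13.3606
χ² = 61.3942 + 75.3617 + 0.2805 + 8.3772 + 66.8045 + 29.5404 + 16.3835 + 0.5779 + 13.3606 = 272.081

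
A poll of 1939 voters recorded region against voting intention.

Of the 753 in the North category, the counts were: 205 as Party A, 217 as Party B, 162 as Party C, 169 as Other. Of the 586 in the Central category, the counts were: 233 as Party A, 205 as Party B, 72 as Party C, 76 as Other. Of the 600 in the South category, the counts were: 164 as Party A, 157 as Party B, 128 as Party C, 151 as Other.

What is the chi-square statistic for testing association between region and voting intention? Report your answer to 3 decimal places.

71.096

Row totals: 753, 586, 600. Column totals: 602, 579, 362, 396. Grand total N = 1939.
Expected counts (row total × column total / N):
  North, Party A: 753×602/1939 = 233.7834
  North, Party B: 753×579/1939 = 224.8515
  North, Party C: 753×362/1939 = 140.5807
  North, Other: 753×396/1939 = 153.7844
  Central, Party A: 586×602/1939 = 181.9350
  Central, Party B: 586×579/1939 = 174.9840
  Central, Party C: 586×362/1939 = 109.4028
  Central, Other: 586×396/1939 = 119.6782
  South, Party A: 600×602/1939 = 186.2816
  South, Party B: 600×579/1939 = 179.1645
  South, Party C: 600×362/1939 = 112.0165
  South, Other: 600×396/1939 = 122.5374
Contributions (O − E)²/E:
  (205 − 233.7834)²/233.7834 = 3.5438
  (217 − 224.8515)²/224.8515 = 0.2742
  (162 − 140.5807)²/140.5807 = 3.2635
  (169 − 153.7844)²/153.7844 = 1.5054
  (233 − 181.9350)²/181.9350 = 14.3328
  (205 − 174.9840)²/174.9840 = 5.1488
  (72 − 109.4028)²/109.4028 = 12.7873
  (76 − 119.6782)²/119.6782 = 15.9410
  (164 − 186.2816)²/186.2816 = 2.6652
  (157 − 179.1645)²/179.1645 = 2.7420
  (128 − 112.0165)²/112.0165 = 2.2807
  (151 − 122.5374)²/122.5374 = 6.6112
χ² = 3.5438 + 0.2742 + 3.2635 + 1.5054 + 14.3328 + 5.1488 + 12.7873 + 15.9410 + 2.6652 + 2.7420 + 2.2807 + 6.6112 = 71.096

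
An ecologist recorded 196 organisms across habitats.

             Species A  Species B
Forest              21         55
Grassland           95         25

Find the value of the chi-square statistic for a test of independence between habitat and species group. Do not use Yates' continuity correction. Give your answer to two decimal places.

Row totals: 76, 120. Column totals: 116, 80. Grand total N = 196.
Expected counts (row total × column total / N):
  Forest, Species A: 76×116/196 = 44.980
  Forest, Species B: 76×80/196 = 31.020
  Grassland, Species A: 120×116/196 = 71.020
  Grassland, Species B: 120×80/196 = 48.980
Contributions (O − E)²/E:
  (21 − 44.980)²/44.980 = 12.7844
  (55 − 31.020)²/31.020 = 18.5377
  (95 − 71.020)²/71.020 = 8.0969
  (25 − 48.980)²/48.980 = 11.7403
χ² = 12.7844 + 18.5377 + 8.0969 + 11.7403 = 51.16

51.16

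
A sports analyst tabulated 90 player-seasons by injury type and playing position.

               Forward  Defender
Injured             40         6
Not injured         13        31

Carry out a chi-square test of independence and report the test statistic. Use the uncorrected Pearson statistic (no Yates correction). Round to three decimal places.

30.617

Row totals: 46, 44. Column totals: 53, 37. Grand total N = 90.
Expected counts (row total × column total / N):
  Injured, Forward: 46×53/90 = 27.0889
  Injured, Defender: 46×37/90 = 18.9111
  Not injured, Forward: 44×53/90 = 25.9111
  Not injured, Defender: 44×37/90 = 18.0889
Contributions (O − E)²/E:
  (40 − 27.0889)²/27.0889 = 6.1537
  (6 − 18.9111)²/18.9111 = 8.8147
  (13 − 25.9111)²/25.9111 = 6.4334
  (31 − 18.0889)²/18.0889 = 9.2154
χ² = 6.1537 + 8.8147 + 6.4334 + 9.2154 = 30.617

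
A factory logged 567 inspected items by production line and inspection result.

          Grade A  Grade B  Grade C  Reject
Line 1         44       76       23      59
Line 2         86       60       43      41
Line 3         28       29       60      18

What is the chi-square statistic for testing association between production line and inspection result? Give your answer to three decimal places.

Row totals: 202, 230, 135. Column totals: 158, 165, 126, 118. Grand total N = 567.
Expected counts (row total × column total / N):
  Line 1, Grade A: 202×158/567 = 56.2892
  Line 1, Grade B: 202×165/567 = 58.7831
  Line 1, Grade C: 202×126/567 = 44.8889
  Line 1, Reject: 202×118/567 = 42.0388
  Line 2, Grade A: 230×158/567 = 64.0917
  Line 2, Grade B: 230×165/567 = 66.9312
  Line 2, Grade C: 230×126/567 = 51.1111
  Line 2, Reject: 230×118/567 = 47.8660
  Line 3, Grade A: 135×158/567 = 37.6190
  Line 3, Grade B: 135×165/567 = 39.2857
  Line 3, Grade C: 135×126/567 = 30.0000
  Line 3, Reject: 135×118/567 = 28.0952
Contributions (O − E)²/E:
  (44 − 56.2892)²/56.2892 = 2.6830
  (76 − 58.7831)²/58.7831 = 5.0426
  (23 − 44.8889)²/44.8889 = 10.6736
  (59 − 42.0388)²/42.0388 = 6.8433
  (86 − 64.0917)²/64.0917 = 7.4889
  (60 − 66.9312)²/66.9312 = 0.7178
  (43 − 51.1111)²/51.1111 = 1.2872
  (41 − 47.8660)²/47.8660 = 0.9849
  (28 − 37.6190)²/37.6190 = 2.4595
  (29 − 39.2857)²/39.2857 = 2.6930
  (60 − 30.0000)²/30.0000 = 30.0000
  (18 − 28.0952)²/28.0952 = 3.6274
χ² = 2.6830 + 5.0426 + 10.6736 + 6.8433 + 7.4889 + 0.7178 + 1.2872 + 0.9849 + 2.4595 + 2.6930 + 30.0000 + 3.6274 = 74.501

74.501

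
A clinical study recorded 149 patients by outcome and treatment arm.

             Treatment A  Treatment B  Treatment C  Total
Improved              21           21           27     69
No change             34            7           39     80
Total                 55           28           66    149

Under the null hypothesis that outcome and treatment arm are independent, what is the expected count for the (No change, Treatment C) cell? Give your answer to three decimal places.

Row total (No change) = 80; column total (Treatment C) = 66; grand total N = 149.
Expected count = (row total × column total) / N = 80 × 66 / 149 = 35.436.

35.436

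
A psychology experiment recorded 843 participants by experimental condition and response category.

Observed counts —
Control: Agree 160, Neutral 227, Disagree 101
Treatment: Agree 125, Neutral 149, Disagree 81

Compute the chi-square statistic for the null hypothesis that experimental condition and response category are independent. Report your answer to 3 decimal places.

1.737

Row totals: 488, 355. Column totals: 285, 376, 182. Grand total N = 843.
Expected counts (row total × column total / N):
  Control, Agree: 488×285/843 = 164.9822
  Control, Neutral: 488×376/843 = 217.6607
  Control, Disagree: 488×182/843 = 105.3571
  Treatment, Agree: 355×285/843 = 120.0178
  Treatment, Neutral: 355×376/843 = 158.3393
  Treatment, Disagree: 355×182/843 = 76.6429
Contributions (O − E)²/E:
  (160 − 164.9822)²/164.9822 = 0.1505
  (227 − 217.6607)²/217.6607 = 0.4007
  (101 − 105.3571)²/105.3571 = 0.1802
  (125 − 120.0178)²/120.0178 = 0.2068
  (149 − 158.3393)²/158.3393 = 0.5509
  (81 − 76.6429)²/76.6429 = 0.2477
χ² = 0.1505 + 0.4007 + 0.1802 + 0.2068 + 0.5509 + 0.2477 = 1.737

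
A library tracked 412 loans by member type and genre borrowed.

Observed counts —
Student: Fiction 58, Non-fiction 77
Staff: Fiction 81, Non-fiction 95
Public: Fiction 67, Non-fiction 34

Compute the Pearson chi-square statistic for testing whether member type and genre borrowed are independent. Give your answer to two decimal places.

Row totals: 135, 176, 101. Column totals: 206, 206. Grand total N = 412.
Expected counts (row total × column total / N):
  Student, Fiction: 135×206/412 = 67.500
  Student, Non-fiction: 135×206/412 = 67.500
  Staff, Fiction: 176×206/412 = 88.000
  Staff, Non-fiction: 176×206/412 = 88.000
  Public, Fiction: 101×206/412 = 50.500
  Public, Non-fiction: 101×206/412 = 50.500
Contributions (O − E)²/E:
  (58 − 67.500)²/67.500 = 1.3370
  (77 − 67.500)²/67.500 = 1.3370
  (81 − 88.000)²/88.000 = 0.5568
  (95 − 88.000)²/88.000 = 0.5568
  (67 − 50.500)²/50.500 = 5.3911
  (34 − 50.500)²/50.500 = 5.3911
χ² = 1.3370 + 1.3370 + 0.5568 + 0.5568 + 5.3911 + 5.3911 = 14.57

14.57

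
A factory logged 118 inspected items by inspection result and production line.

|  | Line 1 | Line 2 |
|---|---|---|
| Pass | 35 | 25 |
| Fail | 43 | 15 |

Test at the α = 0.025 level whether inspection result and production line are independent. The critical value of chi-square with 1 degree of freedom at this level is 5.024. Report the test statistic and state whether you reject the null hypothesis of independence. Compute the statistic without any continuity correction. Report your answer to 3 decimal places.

Row totals: 60, 58. Column totals: 78, 40. Grand total N = 118.
Expected counts (row total × column total / N):
  Pass, Line 1: 60×78/118 = 39.6610
  Pass, Line 2: 60×40/118 = 20.3390
  Fail, Line 1: 58×78/118 = 38.3390
  Fail, Line 2: 58×40/118 = 19.6610
Contributions (O − E)²/E:
  (35 − 39.6610)²/39.6610 = 0.5478
  (25 − 20.3390)²/20.3390 = 1.0681
  (43 − 38.3390)²/38.3390 = 0.5667
  (15 − 19.6610)²/19.6610 = 1.1050
χ² = 0.5478 + 1.0681 + 0.5667 + 1.1050 = 3.288
df = (2−1)(2−1) = 1. Since 3.288 < 5.024, fail to reject the null hypothesis of independence at α = 0.025.

3.288; fail to reject H₀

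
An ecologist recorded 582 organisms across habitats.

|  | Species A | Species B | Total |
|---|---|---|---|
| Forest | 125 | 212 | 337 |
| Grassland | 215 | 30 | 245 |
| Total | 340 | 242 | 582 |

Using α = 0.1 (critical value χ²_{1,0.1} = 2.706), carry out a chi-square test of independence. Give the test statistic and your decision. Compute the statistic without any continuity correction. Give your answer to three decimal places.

149.902; reject H₀

Grand total N = 582.
Expected counts (row total × column total / N):
  Forest, Species A: 337×340/582 = 196.87285
  Forest, Species B: 337×242/582 = 140.12715
  Grassland, Species A: 245×340/582 = 143.12715
  Grassland, Species B: 245×242/582 = 101.87285
Contributions (O − E)²/E:
  (125 − 196.87285)²/196.87285 = 26.2388
  (212 − 140.12715)²/140.12715 = 36.8644
  (215 − 143.12715)²/143.12715 = 36.0917
  (30 − 101.87285)²/101.87285 = 50.7074
χ² = 26.2388 + 36.8644 + 36.0917 + 50.7074 = 149.902
df = (2−1)(2−1) = 1. Since 149.902 > 2.706, reject the null hypothesis of independence at α = 0.1.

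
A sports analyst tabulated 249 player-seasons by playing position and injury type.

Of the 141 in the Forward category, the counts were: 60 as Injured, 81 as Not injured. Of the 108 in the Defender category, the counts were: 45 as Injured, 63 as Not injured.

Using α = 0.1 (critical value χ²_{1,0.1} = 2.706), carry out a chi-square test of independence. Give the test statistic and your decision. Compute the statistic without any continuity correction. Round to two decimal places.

0.02; fail to reject H₀

Row totals: 141, 108. Column totals: 105, 144. Grand total N = 249.
Expected counts (row total × column total / N):
  Forward, Injured: 141×105/249 = 59.458
  Forward, Not injured: 141×144/249 = 81.542
  Defender, Injured: 108×105/249 = 45.542
  Defender, Not injured: 108×144/249 = 62.458
Contributions (O − E)²/E:
  (60 − 59.458)²/59.458 = 0.0049
  (81 − 81.542)²/81.542 = 0.0036
  (45 − 45.542)²/45.542 = 0.0065
  (63 − 62.458)²/62.458 = 0.0047
χ² = 0.0049 + 0.0036 + 0.0065 + 0.0047 = 0.02
df = (2−1)(2−1) = 1. Since 0.02 < 2.706, fail to reject the null hypothesis of independence at α = 0.1.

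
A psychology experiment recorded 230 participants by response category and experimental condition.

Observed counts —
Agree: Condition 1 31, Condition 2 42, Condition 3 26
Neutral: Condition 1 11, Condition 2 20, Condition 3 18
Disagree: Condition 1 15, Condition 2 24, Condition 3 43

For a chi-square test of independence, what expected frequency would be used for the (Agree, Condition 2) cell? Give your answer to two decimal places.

37.02

Row total (Agree) = 99; column total (Condition 2) = 86; grand total N = 230.
Expected count = (row total × column total) / N = 99 × 86 / 230 = 37.02.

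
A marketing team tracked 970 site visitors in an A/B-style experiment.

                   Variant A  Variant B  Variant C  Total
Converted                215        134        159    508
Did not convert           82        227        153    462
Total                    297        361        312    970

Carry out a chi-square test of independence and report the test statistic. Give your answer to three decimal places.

Grand total N = 970.
Expected counts (row total × column total / N):
  Converted, Variant A: 508×297/970 = 155.5423
  Converted, Variant B: 508×361/970 = 189.0598
  Converted, Variant C: 508×312/970 = 163.3979
  Did not convert, Variant A: 462×297/970 = 141.4577
  Did not convert, Variant B: 462×361/970 = 171.9402
  Did not convert, Variant C: 462×312/970 = 148.6021
Contributions (O − E)²/E:
  (215 − 155.5423)²/155.5423 = 22.7283
  (134 − 189.0598)²/189.0598 = 16.0350
  (159 − 163.3979)²/163.3979 = 0.1184
  (82 − 141.4577)²/141.4577 = 24.9913
  (227 − 171.9402)²/171.9402 = 17.6316
  (153 − 148.6021)²/148.6021 = 0.1302
χ² = 22.7283 + 16.0350 + 0.1184 + 24.9913 + 17.6316 + 0.1302 = 81.635

81.635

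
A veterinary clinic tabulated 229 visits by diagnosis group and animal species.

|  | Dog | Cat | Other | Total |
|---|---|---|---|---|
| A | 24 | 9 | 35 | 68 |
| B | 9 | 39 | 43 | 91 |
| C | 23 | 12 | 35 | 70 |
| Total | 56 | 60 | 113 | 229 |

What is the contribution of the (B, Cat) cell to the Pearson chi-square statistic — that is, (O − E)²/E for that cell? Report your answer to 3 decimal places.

Row total (B) = 91; column total (Cat) = 60; N = 229.
Expected count E = 91 × 60 / 229 = 23.8428.
Contribution = (O − E)²/E = (39 − 23.8428)² / 23.8428 = 9.636.

9.636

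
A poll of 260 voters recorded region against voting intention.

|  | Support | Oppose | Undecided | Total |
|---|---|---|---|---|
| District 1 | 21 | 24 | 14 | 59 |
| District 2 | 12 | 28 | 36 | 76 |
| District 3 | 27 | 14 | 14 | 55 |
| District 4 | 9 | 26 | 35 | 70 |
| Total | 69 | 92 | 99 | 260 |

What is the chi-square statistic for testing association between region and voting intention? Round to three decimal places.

32.544

Grand total N = 260.
Expected counts (row total × column total / N):
  District 1, Support: 59×69/260 = 15.6577
  District 1, Oppose: 59×92/260 = 20.8769
  District 1, Undecided: 59×99/260 = 22.4654
  District 2, Support: 76×69/260 = 20.1692
  District 2, Oppose: 76×92/260 = 26.8923
  District 2, Undecided: 76×99/260 = 28.9385
  District 3, Support: 55×69/260 = 14.5962
  District 3, Oppose: 55×92/260 = 19.4615
  District 3, Undecided: 55×99/260 = 20.9423
  District 4, Support: 70×69/260 = 18.5769
  District 4, Oppose: 70×92/260 = 24.7692
  District 4, Undecided: 70×99/260 = 26.6538
Contributions (O − E)²/E:
  (21 − 15.6577)²/15.6577 = 1.8228
  (24 − 20.8769)²/20.8769 = 0.4672
  (14 − 22.4654)²/22.4654 = 3.1899
  (12 − 20.1692)²/20.1692 = 3.3088
  (28 − 26.8923)²/26.8923 = 0.0456
  (36 − 28.9385)²/28.9385 = 1.7231
  (27 − 14.5962)²/14.5962 = 10.5407
  (14 − 19.4615)²/19.4615 = 1.5327
  (14 − 20.9423)²/20.9423 = 2.3013
  (9 − 18.5769)²/18.5769 = 4.9372
  (26 − 24.7692)²/24.7692 = 0.0612
  (35 − 26.6538)²/26.6538 = 2.6135
χ² = 1.8228 + 0.4672 + 3.1899 + 3.3088 + 0.0456 + 1.7231 + 10.5407 + 1.5327 + 2.3013 + 4.9372 + 0.0612 + 2.6135 = 32.544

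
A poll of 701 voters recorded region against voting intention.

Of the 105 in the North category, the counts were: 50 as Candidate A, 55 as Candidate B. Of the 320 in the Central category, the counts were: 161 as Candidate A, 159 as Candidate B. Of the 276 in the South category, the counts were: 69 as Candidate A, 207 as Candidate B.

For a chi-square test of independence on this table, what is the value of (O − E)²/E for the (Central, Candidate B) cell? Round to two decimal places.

Row total (Central) = 320; column total (Candidate B) = 421; N = 701.
Expected count E = 320 × 421 / 701 = 192.183.
Contribution = (O − E)²/E = (159 − 192.183)² / 192.183 = 5.73.

5.73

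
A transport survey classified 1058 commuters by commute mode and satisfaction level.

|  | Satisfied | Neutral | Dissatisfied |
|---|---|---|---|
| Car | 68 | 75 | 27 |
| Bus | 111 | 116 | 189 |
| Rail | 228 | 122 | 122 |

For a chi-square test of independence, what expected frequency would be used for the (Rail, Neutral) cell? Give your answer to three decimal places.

139.637

Row total (Rail) = 472; column total (Neutral) = 313; grand total N = 1058.
Expected count = (row total × column total) / N = 472 × 313 / 1058 = 139.637.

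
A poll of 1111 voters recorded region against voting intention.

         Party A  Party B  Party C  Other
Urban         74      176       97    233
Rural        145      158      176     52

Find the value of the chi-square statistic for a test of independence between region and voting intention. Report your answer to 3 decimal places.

Row totals: 580, 531. Column totals: 219, 334, 273, 285. Grand total N = 1111.
Expected counts (row total × column total / N):
  Urban, Party A: 580×219/1111 = 114.3294
  Urban, Party B: 580×334/1111 = 174.3654
  Urban, Party C: 580×273/1111 = 142.5203
  Urban, Other: 580×285/1111 = 148.7849
  Rural, Party A: 531×219/1111 = 104.6706
  Rural, Party B: 531×334/1111 = 159.6346
  Rural, Party C: 531×273/1111 = 130.4797
  Rural, Other: 531×285/1111 = 136.2151
Contributions (O − E)²/E:
  (74 − 114.3294)²/114.3294 = 14.2261
  (176 − 174.3654)²/174.3654 = 0.0153
  (97 − 142.5203)²/142.5203 = 14.5390
  (233 − 148.7849)²/148.7849 = 47.6674
  (145 − 104.6706)²/104.6706 = 15.5388
  (158 − 159.6346)²/159.6346 = 0.0167
  (176 − 130.4797)²/130.4797 = 15.8806
  (52 − 136.2151)²/136.2151 = 52.0661
χ² = 14.2261 + 0.0153 + 14.5390 + 47.6674 + 15.5388 + 0.0167 + 15.8806 + 52.0661 = 159.950

159.950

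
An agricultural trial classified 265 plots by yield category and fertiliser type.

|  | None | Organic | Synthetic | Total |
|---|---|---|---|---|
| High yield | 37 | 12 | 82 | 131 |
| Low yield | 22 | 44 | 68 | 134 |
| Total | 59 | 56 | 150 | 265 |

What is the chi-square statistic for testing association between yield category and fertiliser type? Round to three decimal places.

23.375

Grand total N = 265.
Expected counts (row total × column total / N):
  High yield, None: 131×59/265 = 29.1660
  High yield, Organic: 131×56/265 = 27.6830
  High yield, Synthetic: 131×150/265 = 74.1509
  Low yield, None: 134×59/265 = 29.8340
  Low yield, Organic: 134×56/265 = 28.3170
  Low yield, Synthetic: 134×150/265 = 75.8491
Contributions (O − E)²/E:
  (37 − 29.1660)²/29.1660 = 2.1042
  (12 − 27.6830)²/27.6830 = 8.8847
  (82 − 74.1509)²/74.1509 = 0.8309
  (22 − 29.8340)²/29.8340 = 2.0571
  (44 − 28.3170)²/28.3170 = 8.6858
  (68 − 75.8491)²/75.8491 = 0.8122
χ² = 2.1042 + 8.8847 + 0.8309 + 2.0571 + 8.6858 + 0.8122 = 23.375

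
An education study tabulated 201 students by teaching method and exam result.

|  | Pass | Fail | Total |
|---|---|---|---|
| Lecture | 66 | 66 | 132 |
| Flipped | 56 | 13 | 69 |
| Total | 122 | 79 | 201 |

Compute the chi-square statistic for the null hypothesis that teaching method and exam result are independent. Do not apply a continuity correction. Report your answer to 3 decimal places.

Grand total N = 201.
Expected counts (row total × column total / N):
  Lecture, Pass: 132×122/201 = 80.1194
  Lecture, Fail: 132×79/201 = 51.8806
  Flipped, Pass: 69×122/201 = 41.8806
  Flipped, Fail: 69×79/201 = 27.1194
Contributions (O − E)²/E:
  (66 − 80.1194)²/80.1194 = 2.4883
  (66 − 51.8806)²/51.8806 = 3.8426
  (56 − 41.8806)²/41.8806 = 4.7601
  (13 − 27.1194)²/27.1194 = 7.3511
χ² = 2.4883 + 3.8426 + 4.7601 + 7.3511 = 18.442

18.442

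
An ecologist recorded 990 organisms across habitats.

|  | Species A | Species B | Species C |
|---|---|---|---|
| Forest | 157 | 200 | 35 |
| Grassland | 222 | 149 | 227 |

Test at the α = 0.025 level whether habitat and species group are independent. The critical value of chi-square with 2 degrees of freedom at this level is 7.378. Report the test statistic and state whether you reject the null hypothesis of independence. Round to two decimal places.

121.71; reject H₀

Row totals: 392, 598. Column totals: 379, 349, 262. Grand total N = 990.
Expected counts (row total × column total / N):
  Forest, Species A: 392×379/990 = 150.069
  Forest, Species B: 392×349/990 = 138.190
  Forest, Species C: 392×262/990 = 103.741
  Grassland, Species A: 598×379/990 = 228.931
  Grassland, Species B: 598×349/990 = 210.810
  Grassland, Species C: 598×262/990 = 158.259
Contributions (O − E)²/E:
  (157 − 150.069)²/150.069 = 0.3201
  (200 − 138.190)²/138.190 = 27.6465
  (35 − 103.741)²/103.741 = 45.5493
  (222 − 228.931)²/228.931 = 0.2098
  (149 − 210.810)²/210.810 = 18.1228
  (227 − 158.259)²/158.259 = 29.8582
χ² = 0.3201 + 27.6465 + 45.5493 + 0.2098 + 18.1228 + 29.8582 = 121.71
df = (2−1)(3−1) = 2. Since 121.71 > 7.378, reject the null hypothesis of independence at α = 0.025.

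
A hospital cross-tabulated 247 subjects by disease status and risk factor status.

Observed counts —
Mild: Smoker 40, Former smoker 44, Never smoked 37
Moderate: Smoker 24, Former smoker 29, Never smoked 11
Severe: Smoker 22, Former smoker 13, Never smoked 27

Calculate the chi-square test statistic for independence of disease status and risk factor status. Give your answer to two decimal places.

12.98

Row totals: 121, 64, 62. Column totals: 86, 86, 75. Grand total N = 247.
Expected counts (row total × column total / N):
  Mild, Smoker: 121×86/247 = 42.130
  Mild, Former smoker: 121×86/247 = 42.130
  Mild, Never smoked: 121×75/247 = 36.741
  Moderate, Smoker: 64×86/247 = 22.283
  Moderate, Former smoker: 64×86/247 = 22.283
  Moderate, Never smoked: 64×75/247 = 19.433
  Severe, Smoker: 62×86/247 = 21.587
  Severe, Former smoker: 62×86/247 = 21.587
  Severe, Never smoked: 62×75/247 = 18.826
Contributions (O − E)²/E:
  (40 − 42.130)²/42.130 = 0.1077
  (44 − 42.130)²/42.130 = 0.0830
  (37 − 36.741)²/36.741 = 0.0018
  (24 − 22.283)²/22.283 = 0.1323
  (29 − 22.283)²/22.283 = 2.0248
  (11 − 19.433)²/19.433 = 3.6595
  (22 − 21.587)²/21.587 = 0.0079
  (13 − 21.587)²/21.587 = 3.4158
  (27 − 18.826)²/18.826 = 3.5490
χ² = 0.1077 + 0.0830 + 0.0018 + 0.1323 + 2.0248 + 3.6595 + 0.0079 + 3.4158 + 3.5490 = 12.98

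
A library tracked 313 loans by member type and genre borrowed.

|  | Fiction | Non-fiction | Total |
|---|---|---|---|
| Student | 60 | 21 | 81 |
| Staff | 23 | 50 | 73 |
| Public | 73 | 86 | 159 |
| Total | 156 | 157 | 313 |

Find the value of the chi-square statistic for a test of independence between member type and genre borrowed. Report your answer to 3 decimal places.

Grand total N = 313.
Expected counts (row total × column total / N):
  Student, Fiction: 81×156/313 = 40.3706
  Student, Non-fiction: 81×157/313 = 40.6294
  Staff, Fiction: 73×156/313 = 36.3834
  Staff, Non-fiction: 73×157/313 = 36.6166
  Public, Fiction: 159×156/313 = 79.2460
  Public, Non-fiction: 159×157/313 = 79.7540
Contributions (O − E)²/E:
  (60 − 40.3706)²/40.3706 = 9.5444
  (21 − 40.6294)²/40.6294 = 9.4836
  (23 − 36.3834)²/36.3834 = 4.9230
  (50 − 36.6166)²/36.6166 = 4.8916
  (73 − 79.2460)²/79.2460 = 0.4923
  (86 − 79.7540)²/79.7540 = 0.4892
χ² = 9.5444 + 9.4836 + 4.9230 + 4.8916 + 0.4923 + 0.4892 = 29.824

29.824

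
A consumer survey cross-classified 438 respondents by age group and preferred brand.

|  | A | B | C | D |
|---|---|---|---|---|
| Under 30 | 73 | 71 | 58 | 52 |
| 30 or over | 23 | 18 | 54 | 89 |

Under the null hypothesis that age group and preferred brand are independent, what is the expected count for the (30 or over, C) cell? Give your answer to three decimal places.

Row total (30 or over) = 184; column total (C) = 112; grand total N = 438.
Expected count = (row total × column total) / N = 184 × 112 / 438 = 47.050.

47.050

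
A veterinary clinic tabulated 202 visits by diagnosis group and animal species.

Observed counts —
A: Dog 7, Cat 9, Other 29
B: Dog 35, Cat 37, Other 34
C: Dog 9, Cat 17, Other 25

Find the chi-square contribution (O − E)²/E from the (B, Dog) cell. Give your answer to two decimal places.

2.54

Row total (B) = 106; column total (Dog) = 51; N = 202.
Expected count E = 106 × 51 / 202 = 26.762.
Contribution = (O − E)²/E = (35 − 26.762)² / 26.762 = 2.54.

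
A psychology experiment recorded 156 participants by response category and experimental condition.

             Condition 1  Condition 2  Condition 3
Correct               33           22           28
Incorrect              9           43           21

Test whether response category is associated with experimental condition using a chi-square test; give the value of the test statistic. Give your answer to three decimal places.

20.944

Row totals: 83, 73. Column totals: 42, 65, 49. Grand total N = 156.
Expected counts (row total × column total / N):
  Correct, Condition 1: 83×42/156 = 22.34615
  Correct, Condition 2: 83×65/156 = 34.58333
  Correct, Condition 3: 83×49/156 = 26.07051
  Incorrect, Condition 1: 73×42/156 = 19.65385
  Incorrect, Condition 2: 73×65/156 = 30.41667
  Incorrect, Condition 3: 73×49/156 = 22.92949
Contributions (O − E)²/E:
  (33 − 22.34615)²/22.34615 = 5.0794
  (22 − 34.58333)²/34.58333 = 4.5785
  (28 − 26.07051)²/26.07051 = 0.1428
  (9 − 19.65385)²/19.65385 = 5.7752
  (43 − 30.41667)²/30.41667 = 5.2057
  (21 − 22.92949)²/22.92949 = 0.1624
χ² = 5.0794 + 4.5785 + 0.1428 + 5.7752 + 5.2057 + 0.1624 = 20.944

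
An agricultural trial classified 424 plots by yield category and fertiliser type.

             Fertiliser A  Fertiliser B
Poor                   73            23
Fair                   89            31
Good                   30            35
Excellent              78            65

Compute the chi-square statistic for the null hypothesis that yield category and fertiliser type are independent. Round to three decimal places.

Row totals: 96, 120, 65, 143. Column totals: 270, 154. Grand total N = 424.
Expected counts (row total × column total / N):
  Poor, Fertiliser A: 96×270/424 = 61.1321
  Poor, Fertiliser B: 96×154/424 = 34.8679
  Fair, Fertiliser A: 120×270/424 = 76.4151
  Fair, Fertiliser B: 120×154/424 = 43.5849
  Good, Fertiliser A: 65×270/424 = 41.3915
  Good, Fertiliser B: 65×154/424 = 23.6085
  Excellent, Fertiliser A: 143×270/424 = 91.0613
  Excellent, Fertiliser B: 143×154/424 = 51.9387
Contributions (O − E)²/E:
  (73 − 61.1321)²/61.1321 = 2.3040
  (23 − 34.8679)²/34.8679 = 4.0394
  (89 − 76.4151)²/76.4151 = 2.0726
  (31 − 43.5849)²/43.5849 = 3.6338
  (30 − 41.3915)²/41.3915 = 3.1351
  (35 − 23.6085)²/23.6085 = 5.4966
  (78 − 91.0613)²/91.0613 = 1.8734
  (65 − 51.9387)²/51.9387 = 3.2846
χ² = 2.3040 + 4.0394 + 2.0726 + 3.6338 + 3.1351 + 5.4966 + 1.8734 + 3.2846 = 25.840

25.840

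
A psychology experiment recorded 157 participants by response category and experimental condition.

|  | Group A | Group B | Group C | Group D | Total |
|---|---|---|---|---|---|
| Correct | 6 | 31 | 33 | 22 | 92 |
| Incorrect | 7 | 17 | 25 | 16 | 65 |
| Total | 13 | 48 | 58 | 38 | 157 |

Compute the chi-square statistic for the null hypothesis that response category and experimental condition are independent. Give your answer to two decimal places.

Grand total N = 157.
Expected counts (row total × column total / N):
  Correct, Group A: 92×13/157 = 7.618
  Correct, Group B: 92×48/157 = 28.127
  Correct, Group C: 92×58/157 = 33.987
  Correct, Group D: 92×38/157 = 22.268
  Incorrect, Group A: 65×13/157 = 5.382
  Incorrect, Group B: 65×48/157 = 19.873
  Incorrect, Group C: 65×58/157 = 24.013
  Incorrect, Group D: 65×38/157 = 15.732
Contributions (O − E)²/E:
  (6 − 7.618)²/7.618 = 0.3436
  (31 − 28.127)²/28.127 = 0.2935
  (33 − 33.987)²/33.987 = 0.0287
  (22 − 22.268)²/22.268 = 0.0032
  (7 − 5.382)²/5.382 = 0.4864
  (17 − 19.873)²/19.873 = 0.4153
  (25 − 24.013)²/24.013 = 0.0406
  (16 − 15.732)²/15.732 = 0.0046
χ² = 0.3436 + 0.2935 + 0.0287 + 0.0032 + 0.4864 + 0.4153 + 0.0406 + 0.0046 = 1.62

1.62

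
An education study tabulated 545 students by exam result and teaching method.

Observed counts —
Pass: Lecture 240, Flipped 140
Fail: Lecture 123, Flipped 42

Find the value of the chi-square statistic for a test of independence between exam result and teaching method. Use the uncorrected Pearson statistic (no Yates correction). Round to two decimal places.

Row totals: 380, 165. Column totals: 363, 182. Grand total N = 545.
Expected counts (row total × column total / N):
  Pass, Lecture: 380×363/545 = 253.101
  Pass, Flipped: 380×182/545 = 126.899
  Fail, Lecture: 165×363/545 = 109.899
  Fail, Flipped: 165×182/545 = 55.101
Contributions (O − E)²/E:
  (240 − 253.101)²/253.101 = 0.6781
  (140 − 126.899)²/126.899 = 1.3525
  (123 − 109.899)²/109.899 = 1.5618
  (42 − 55.101)²/55.101 = 3.1149
χ² = 0.6781 + 1.3525 + 1.5618 + 3.1149 = 6.71

6.71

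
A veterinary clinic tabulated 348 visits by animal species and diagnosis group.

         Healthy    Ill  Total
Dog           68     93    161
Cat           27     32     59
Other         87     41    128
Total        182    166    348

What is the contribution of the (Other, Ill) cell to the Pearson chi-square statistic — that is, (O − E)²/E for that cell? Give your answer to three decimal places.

Row total (Other) = 128; column total (Ill) = 166; N = 348.
Expected count E = 128 × 166 / 348 = 61.0575.
Contribution = (O − E)²/E = (41 − 61.0575)² / 61.0575 = 6.589.

6.589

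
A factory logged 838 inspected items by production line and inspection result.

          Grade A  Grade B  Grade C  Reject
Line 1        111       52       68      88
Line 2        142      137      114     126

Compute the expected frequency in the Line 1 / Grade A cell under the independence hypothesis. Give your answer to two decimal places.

Row total (Line 1) = 319; column total (Grade A) = 253; grand total N = 838.
Expected count = (row total × column total) / N = 319 × 253 / 838 = 96.31.

96.31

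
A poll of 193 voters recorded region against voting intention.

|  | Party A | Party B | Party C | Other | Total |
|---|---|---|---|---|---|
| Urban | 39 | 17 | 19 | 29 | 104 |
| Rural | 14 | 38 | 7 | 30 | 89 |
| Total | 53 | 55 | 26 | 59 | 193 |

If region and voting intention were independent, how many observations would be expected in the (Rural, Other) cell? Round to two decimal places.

27.21

Row total (Rural) = 89; column total (Other) = 59; grand total N = 193.
Expected count = (row total × column total) / N = 89 × 59 / 193 = 27.21.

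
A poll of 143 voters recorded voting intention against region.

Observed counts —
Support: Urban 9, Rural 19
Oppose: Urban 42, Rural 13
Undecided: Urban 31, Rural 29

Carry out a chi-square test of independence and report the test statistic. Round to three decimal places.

Row totals: 28, 55, 60. Column totals: 82, 61. Grand total N = 143.
Expected counts (row total × column total / N):
  Support, Urban: 28×82/143 = 16.0559
  Support, Rural: 28×61/143 = 11.9441
  Oppose, Urban: 55×82/143 = 31.5385
  Oppose, Rural: 55×61/143 = 23.4615
  Undecided, Urban: 60×82/143 = 34.4056
  Undecided, Rural: 60×61/143 = 25.5944
Contributions (O − E)²/E:
  (9 − 16.0559)²/16.0559 = 3.1008
  (19 − 11.9441)²/11.9441 = 4.1682
  (42 − 31.5385)²/31.5385 = 3.4701
  (13 − 23.4615)²/23.4615 = 4.6648
  (31 − 34.4056)²/34.4056 = 0.3371
  (29 − 25.5944)²/25.5944 = 0.4532
χ² = 3.1008 + 4.1682 + 3.4701 + 4.6648 + 0.3371 + 0.4532 = 16.194

16.194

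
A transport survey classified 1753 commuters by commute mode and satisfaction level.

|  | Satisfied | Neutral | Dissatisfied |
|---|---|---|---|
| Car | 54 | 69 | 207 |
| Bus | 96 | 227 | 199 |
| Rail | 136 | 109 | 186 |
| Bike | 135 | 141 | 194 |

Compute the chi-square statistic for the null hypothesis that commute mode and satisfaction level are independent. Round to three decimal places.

101.435

Row totals: 330, 522, 431, 470. Column totals: 421, 546, 786. Grand total N = 1753.
Expected counts (row total × column total / N):
  Car, Satisfied: 330×421/1753 = 79.2527
  Car, Neutral: 330×546/1753 = 102.7838
  Car, Dissatisfied: 330×786/1753 = 147.9635
  Bus, Satisfied: 522×421/1753 = 125.3634
  Bus, Neutral: 522×546/1753 = 162.5853
  Bus, Dissatisfied: 522×786/1753 = 234.0513
  Rail, Satisfied: 431×421/1753 = 103.5088
  Rail, Neutral: 431×546/1753 = 134.2419
  Rail, Dissatisfied: 431×786/1753 = 193.2493
  Bike, Satisfied: 470×421/1753 = 112.8751
  Bike, Neutral: 470×546/1753 = 146.3890
  Bike, Dissatisfied: 470×786/1753 = 210.7359
Contributions (O − E)²/E:
  (54 − 79.2527)²/79.2527 = 8.0464
  (69 − 102.7838)²/102.7838 = 11.1043
  (207 − 147.9635)²/147.9635 = 23.5552
  (96 − 125.3634)²/125.3634 = 6.8777
  (227 − 162.5853)²/162.5853 = 25.5205
  (199 − 234.0513)²/234.0513 = 5.2492
  (136 − 103.5088)²/103.5088 = 10.1989
  (109 − 134.2419)²/134.2419 = 4.7463
  (186 − 193.2493)²/193.2493 = 0.2719
  (135 − 112.8751)²/112.8751 = 4.3368
  (141 − 146.3890)²/146.3890 = 0.1984
  (194 − 210.7359)²/210.7359 = 1.3291
χ² = 8.0464 + 11.1043 + 23.5552 + 6.8777 + 25.5205 + 5.2492 + 10.1989 + 4.7463 + 0.2719 + 4.3368 + 0.1984 + 1.3291 = 101.435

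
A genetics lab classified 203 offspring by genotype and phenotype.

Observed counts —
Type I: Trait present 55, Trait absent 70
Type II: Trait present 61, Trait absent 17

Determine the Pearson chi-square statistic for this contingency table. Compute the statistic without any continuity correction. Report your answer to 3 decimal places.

Row totals: 125, 78. Column totals: 116, 87. Grand total N = 203.
Expected counts (row total × column total / N):
  Type I, Trait present: 125×116/203 = 71.4286
  Type I, Trait absent: 125×87/203 = 53.5714
  Type II, Trait present: 78×116/203 = 44.5714
  Type II, Trait absent: 78×87/203 = 33.4286
Contributions (O − E)²/E:
  (55 − 71.4286)²/71.4286 = 3.7786
  (70 − 53.5714)²/53.5714 = 5.0381
  (61 − 44.5714)²/44.5714 = 6.0554
  (17 − 33.4286)²/33.4286 = 8.0739
χ² = 3.7786 + 5.0381 + 6.0554 + 8.0739 = 22.946

22.946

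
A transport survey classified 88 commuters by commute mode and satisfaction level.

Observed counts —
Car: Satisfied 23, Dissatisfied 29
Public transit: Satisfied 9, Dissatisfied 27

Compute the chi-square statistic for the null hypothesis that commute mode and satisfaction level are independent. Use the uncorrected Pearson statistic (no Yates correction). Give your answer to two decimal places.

3.40

Row totals: 52, 36. Column totals: 32, 56. Grand total N = 88.
Expected counts (row total × column total / N):
  Car, Satisfied: 52×32/88 = 18.909
  Car, Dissatisfied: 52×56/88 = 33.091
  Public transit, Satisfied: 36×32/88 = 13.091
  Public transit, Dissatisfied: 36×56/88 = 22.909
Contributions (O − E)²/E:
  (23 − 18.909)²/18.909 = 0.8851
  (29 − 33.091)²/33.091 = 0.5058
  (9 − 13.091)²/13.091 = 1.2785
  (27 − 22.909)²/22.909 = 0.7306
χ² = 0.8851 + 0.5058 + 1.2785 + 0.7306 = 3.40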